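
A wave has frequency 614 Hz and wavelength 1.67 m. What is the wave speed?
v = fλ = 1025 m/s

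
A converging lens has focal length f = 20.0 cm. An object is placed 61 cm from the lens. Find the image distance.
1/di = 1/f − 1/do → di = 29.76 cm (real image)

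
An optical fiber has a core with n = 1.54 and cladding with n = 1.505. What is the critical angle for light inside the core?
θc = arcsin(n_cladding/n_core) = 77.76°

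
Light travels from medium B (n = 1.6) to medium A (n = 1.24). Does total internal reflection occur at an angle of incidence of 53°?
θc = arcsin(n₂/n₁) = 50.81°; 53° > θc, so yes — total internal reflection.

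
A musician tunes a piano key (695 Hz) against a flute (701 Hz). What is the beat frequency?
6 Hz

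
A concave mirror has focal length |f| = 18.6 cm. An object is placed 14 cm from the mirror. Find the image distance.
f = +18.6 cm (concave); 1/di = 1/f − 1/do → di = -56.61 cm (virtual image, behind mirror)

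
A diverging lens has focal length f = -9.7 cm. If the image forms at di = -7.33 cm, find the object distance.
1/do = 1/f − 1/di → do = 30 cm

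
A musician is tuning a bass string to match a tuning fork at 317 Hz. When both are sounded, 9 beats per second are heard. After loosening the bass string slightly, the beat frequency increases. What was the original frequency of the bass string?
308 Hz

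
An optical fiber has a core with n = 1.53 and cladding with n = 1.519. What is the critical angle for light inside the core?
θc = arcsin(n_cladding/n_core) = 83.13°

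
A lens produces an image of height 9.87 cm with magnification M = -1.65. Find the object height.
ho = |hi|/|M| = 5.982 cm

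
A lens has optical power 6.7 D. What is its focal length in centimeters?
f = 1/P = 14.93 cm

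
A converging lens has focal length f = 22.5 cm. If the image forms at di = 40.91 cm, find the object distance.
1/do = 1/f − 1/di → do = 50 cm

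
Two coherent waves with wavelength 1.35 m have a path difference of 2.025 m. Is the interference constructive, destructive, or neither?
destructive — path difference = 1.5λ, an odd multiple of λ/2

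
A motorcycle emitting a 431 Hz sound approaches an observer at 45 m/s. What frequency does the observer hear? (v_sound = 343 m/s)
f_obs = f·v/(v − v_s) = 496.1 Hz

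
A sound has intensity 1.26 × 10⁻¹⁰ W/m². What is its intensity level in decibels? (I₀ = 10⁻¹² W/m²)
β = 10·log₁₀(I/I₀) = 21 dB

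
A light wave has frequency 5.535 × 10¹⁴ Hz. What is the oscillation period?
T = 1/f = 1.807 × 10⁻¹⁵ s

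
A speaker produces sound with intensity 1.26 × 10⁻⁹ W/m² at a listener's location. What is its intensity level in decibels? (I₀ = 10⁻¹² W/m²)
β = 10·log₁₀(I/I₀) = 31 dB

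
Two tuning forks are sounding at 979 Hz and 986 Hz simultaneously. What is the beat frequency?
7 Hz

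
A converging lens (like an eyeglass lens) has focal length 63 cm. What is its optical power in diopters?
P = 1/f = 1.587 D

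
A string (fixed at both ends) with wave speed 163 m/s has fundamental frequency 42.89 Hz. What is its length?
L = v/(2f₁) = 1.9 m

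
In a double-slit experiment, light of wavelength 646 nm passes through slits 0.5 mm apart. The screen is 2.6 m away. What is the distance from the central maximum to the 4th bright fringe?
y = mλL/d = 13.44 mm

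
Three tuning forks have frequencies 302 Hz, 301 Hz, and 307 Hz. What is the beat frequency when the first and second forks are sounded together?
1 Hz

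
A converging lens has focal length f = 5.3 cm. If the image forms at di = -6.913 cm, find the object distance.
1/do = 1/f − 1/di → do = 3 cm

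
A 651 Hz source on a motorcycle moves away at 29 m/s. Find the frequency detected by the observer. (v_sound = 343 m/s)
f_obs = f·v/(v + v_s) = 600.2 Hz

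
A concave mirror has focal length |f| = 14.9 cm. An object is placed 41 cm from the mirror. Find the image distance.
f = +14.9 cm (concave); 1/di = 1/f − 1/do → di = 23.41 cm (real image, in front of mirror)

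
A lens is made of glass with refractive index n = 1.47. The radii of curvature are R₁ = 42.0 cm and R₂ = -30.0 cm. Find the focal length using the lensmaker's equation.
1/f = (n − 1)(1/R₁ − 1/R₂) → f = 37.23 cm (converging lens)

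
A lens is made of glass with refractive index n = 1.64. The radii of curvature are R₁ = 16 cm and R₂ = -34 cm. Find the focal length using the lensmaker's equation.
1/f = (n − 1)(1/R₁ − 1/R₂) → f = 17 cm (converging lens)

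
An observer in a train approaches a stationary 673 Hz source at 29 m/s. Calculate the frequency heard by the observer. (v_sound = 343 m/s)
f_obs = f·(v + v_o)/v = 729.9 Hz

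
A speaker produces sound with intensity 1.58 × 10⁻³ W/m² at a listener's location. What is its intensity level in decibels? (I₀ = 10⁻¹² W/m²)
β = 10·log₁₀(I/I₀) = 91.99 dB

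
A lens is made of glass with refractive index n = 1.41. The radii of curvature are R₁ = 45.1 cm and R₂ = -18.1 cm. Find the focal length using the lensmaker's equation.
1/f = (n − 1)(1/R₁ − 1/R₂) → f = 31.5 cm (converging lens)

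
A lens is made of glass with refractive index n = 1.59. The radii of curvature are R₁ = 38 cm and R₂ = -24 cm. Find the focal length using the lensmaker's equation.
1/f = (n − 1)(1/R₁ − 1/R₂) → f = 24.93 cm (converging lens)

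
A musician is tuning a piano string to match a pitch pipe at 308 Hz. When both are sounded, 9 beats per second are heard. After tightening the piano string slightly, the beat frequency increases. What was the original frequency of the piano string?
317 Hz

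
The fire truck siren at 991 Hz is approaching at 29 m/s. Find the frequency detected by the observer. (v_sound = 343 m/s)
f_obs = f·v/(v − v_s) = 1083 Hz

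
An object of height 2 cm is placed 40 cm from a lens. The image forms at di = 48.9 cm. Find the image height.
hi = (-di/do) × ho = -2.445 cm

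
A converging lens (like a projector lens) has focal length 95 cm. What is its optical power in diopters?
P = 1/f = 1.053 D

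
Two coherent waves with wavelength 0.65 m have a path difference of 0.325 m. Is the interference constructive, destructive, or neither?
destructive — path difference = 0.5λ, an odd multiple of λ/2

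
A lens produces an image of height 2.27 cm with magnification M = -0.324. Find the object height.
ho = |hi|/|M| = 7.006 cm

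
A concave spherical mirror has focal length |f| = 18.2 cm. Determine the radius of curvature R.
R = 2|f| = 36.4 cm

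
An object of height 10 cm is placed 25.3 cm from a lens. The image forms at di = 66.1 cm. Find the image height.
hi = (-di/do) × ho = -26.13 cm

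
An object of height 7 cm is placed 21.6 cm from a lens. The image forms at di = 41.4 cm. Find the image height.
hi = (-di/do) × ho = -13.42 cm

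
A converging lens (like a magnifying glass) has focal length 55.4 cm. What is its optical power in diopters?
P = 1/f = 1.805 D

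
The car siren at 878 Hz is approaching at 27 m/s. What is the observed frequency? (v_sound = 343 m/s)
f_obs = f·v/(v − v_s) = 953 Hz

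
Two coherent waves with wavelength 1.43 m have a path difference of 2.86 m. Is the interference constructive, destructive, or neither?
constructive — path difference = 2λ, a whole number of wavelengths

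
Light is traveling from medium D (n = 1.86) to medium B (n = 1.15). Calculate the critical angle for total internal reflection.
θc = arcsin(n₂/n₁) = 38.19°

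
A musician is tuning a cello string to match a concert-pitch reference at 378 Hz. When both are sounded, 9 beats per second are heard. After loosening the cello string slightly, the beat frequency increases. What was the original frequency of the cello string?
369 Hz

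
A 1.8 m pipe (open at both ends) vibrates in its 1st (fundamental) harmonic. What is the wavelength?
λₙ = 2L/n = 3.6 m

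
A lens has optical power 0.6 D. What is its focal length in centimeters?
f = 1/P = 166.7 cm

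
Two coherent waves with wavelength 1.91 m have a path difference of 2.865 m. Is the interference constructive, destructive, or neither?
destructive — path difference = 1.5λ, an odd multiple of λ/2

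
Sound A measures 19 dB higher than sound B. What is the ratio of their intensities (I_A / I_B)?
I_A/I_B = 10^(Δβ/10) = 79.43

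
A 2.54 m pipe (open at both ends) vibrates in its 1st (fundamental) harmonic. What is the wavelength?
λₙ = 2L/n = 5.08 m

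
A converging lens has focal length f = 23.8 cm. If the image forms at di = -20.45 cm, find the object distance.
1/do = 1/f − 1/di → do = 11 cm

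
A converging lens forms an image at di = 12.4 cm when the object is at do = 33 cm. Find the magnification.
M = −di/do = -0.3758 (inverted image)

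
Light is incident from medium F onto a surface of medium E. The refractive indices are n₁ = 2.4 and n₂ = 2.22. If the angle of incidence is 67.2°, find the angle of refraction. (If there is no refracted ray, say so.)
sin θ₂ = (n₁/n₂)·sin θ₁ = 0.9966 → θ₂ = 85.28°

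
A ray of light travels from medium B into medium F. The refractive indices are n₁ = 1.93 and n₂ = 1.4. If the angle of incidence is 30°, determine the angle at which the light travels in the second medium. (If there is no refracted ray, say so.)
sin θ₂ = (n₁/n₂)·sin θ₁ = 0.6893 → θ₂ = 43.57°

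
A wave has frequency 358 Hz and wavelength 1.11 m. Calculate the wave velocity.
v = fλ = 397.4 m/s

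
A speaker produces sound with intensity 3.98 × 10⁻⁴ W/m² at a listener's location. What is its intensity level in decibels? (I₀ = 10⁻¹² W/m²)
β = 10·log₁₀(I/I₀) = 86 dB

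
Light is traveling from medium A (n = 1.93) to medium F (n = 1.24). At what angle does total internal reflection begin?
θc = arcsin(n₂/n₁) = 39.98°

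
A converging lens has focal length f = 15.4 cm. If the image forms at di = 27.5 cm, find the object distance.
1/do = 1/f − 1/di → do = 35 cm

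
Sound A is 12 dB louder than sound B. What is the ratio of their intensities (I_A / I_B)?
I_A/I_B = 10^(Δβ/10) = 15.85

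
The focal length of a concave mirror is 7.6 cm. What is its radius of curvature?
R = 2|f| = 15.2 cm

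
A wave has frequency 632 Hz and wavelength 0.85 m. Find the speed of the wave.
v = fλ = 537.2 m/s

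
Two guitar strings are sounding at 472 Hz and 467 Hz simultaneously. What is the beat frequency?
5 Hz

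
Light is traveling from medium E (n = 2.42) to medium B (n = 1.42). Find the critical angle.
θc = arcsin(n₂/n₁) = 35.93°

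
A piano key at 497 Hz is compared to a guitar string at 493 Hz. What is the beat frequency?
4 Hz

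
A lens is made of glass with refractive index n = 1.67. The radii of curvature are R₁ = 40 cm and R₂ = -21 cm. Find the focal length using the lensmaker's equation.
1/f = (n − 1)(1/R₁ − 1/R₂) → f = 20.55 cm (converging lens)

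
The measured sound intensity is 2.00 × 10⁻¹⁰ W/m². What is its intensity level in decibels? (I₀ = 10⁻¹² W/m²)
β = 10·log₁₀(I/I₀) = 23.01 dB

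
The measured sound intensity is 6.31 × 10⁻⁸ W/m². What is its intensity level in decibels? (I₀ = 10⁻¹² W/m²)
β = 10·log₁₀(I/I₀) = 48 dB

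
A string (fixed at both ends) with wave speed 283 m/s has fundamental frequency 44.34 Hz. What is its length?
L = v/(2f₁) = 3.191 m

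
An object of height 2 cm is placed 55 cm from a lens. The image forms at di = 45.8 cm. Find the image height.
hi = (-di/do) × ho = -1.665 cm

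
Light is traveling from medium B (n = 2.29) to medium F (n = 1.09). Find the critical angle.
θc = arcsin(n₂/n₁) = 28.42°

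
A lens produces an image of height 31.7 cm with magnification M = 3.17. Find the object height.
ho = |hi|/|M| = 10 cm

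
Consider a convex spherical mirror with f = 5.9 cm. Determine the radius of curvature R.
R = 2|f| = 11.8 cm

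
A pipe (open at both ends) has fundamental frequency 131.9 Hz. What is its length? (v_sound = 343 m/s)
L = v/(2f₁) = 1.3 m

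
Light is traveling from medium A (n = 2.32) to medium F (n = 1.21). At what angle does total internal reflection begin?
θc = arcsin(n₂/n₁) = 31.44°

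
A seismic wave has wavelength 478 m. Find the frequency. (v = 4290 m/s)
f = v/λ = 8.975 Hz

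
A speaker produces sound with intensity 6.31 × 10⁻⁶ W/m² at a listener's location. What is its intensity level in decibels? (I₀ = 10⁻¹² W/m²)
β = 10·log₁₀(I/I₀) = 68 dB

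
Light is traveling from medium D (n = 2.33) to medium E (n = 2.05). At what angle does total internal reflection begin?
θc = arcsin(n₂/n₁) = 61.62°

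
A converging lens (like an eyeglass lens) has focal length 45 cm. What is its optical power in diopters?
P = 1/f = 2.222 D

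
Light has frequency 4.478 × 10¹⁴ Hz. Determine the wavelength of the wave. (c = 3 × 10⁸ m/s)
λ = c/f = 669.9 nm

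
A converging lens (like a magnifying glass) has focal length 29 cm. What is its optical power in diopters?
P = 1/f = 3.448 D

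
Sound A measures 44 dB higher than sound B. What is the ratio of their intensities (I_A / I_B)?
I_A/I_B = 10^(Δβ/10) = 25120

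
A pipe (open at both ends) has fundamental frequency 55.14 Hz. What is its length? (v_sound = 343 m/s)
L = v/(2f₁) = 3.11 m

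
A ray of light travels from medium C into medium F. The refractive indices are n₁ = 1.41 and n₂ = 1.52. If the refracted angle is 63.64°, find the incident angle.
sin θ₁ = (n₂/n₁)·sin θ₂ → θ₁ = 75°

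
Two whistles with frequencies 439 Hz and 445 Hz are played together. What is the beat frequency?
6 Hz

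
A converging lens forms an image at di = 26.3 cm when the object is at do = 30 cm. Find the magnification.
M = −di/do = -0.8767 (inverted image)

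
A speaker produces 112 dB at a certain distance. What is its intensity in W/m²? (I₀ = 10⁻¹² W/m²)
I = I₀·10^(β/10) = 1.58 × 10⁻¹ W/m²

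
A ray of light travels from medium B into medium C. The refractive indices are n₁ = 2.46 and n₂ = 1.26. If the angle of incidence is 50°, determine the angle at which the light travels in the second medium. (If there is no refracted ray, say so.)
sin θ₂ = (n₁/n₂)·sin θ₁ = 1.496 > 1, so there is no refracted ray — the light undergoes total internal reflection.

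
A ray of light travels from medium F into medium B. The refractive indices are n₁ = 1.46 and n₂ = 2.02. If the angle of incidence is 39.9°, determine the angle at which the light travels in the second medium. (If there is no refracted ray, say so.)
sin θ₂ = (n₁/n₂)·sin θ₁ = 0.4636 → θ₂ = 27.62°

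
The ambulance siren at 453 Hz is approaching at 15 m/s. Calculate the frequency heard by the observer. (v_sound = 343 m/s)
f_obs = f·v/(v − v_s) = 473.7 Hz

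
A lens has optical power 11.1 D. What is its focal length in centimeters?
f = 1/P = 9.009 cm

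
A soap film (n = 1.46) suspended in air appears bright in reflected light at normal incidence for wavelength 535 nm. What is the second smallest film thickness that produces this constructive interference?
2nt = (m − ½)λ with m = 2 → t = (m − ½)λ/(2n) = 274.8 nm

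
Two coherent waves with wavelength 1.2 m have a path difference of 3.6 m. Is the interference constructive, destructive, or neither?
constructive — path difference = 3λ, a whole number of wavelengths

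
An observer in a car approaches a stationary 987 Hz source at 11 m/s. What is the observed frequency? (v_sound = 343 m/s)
f_obs = f·(v + v_o)/v = 1019 Hz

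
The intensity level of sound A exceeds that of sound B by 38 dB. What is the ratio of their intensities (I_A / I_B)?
I_A/I_B = 10^(Δβ/10) = 6310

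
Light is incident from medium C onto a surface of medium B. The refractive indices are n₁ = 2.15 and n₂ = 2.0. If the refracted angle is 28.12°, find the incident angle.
sin θ₁ = (n₂/n₁)·sin θ₂ → θ₁ = 26°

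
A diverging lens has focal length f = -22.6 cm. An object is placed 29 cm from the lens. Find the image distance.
1/di = 1/f − 1/do → di = -12.7 cm (virtual image)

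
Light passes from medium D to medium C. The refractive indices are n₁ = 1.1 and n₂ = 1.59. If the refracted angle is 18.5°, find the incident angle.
sin θ₁ = (n₂/n₁)·sin θ₂ → θ₁ = 27.3°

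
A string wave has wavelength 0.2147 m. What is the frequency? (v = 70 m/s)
f = v/λ = 326 Hz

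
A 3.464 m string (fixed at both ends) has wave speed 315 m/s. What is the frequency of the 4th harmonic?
fₙ = nv/(2L) = 181.9 Hz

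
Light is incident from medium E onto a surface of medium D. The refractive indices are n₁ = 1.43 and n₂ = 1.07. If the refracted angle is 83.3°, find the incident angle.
sin θ₁ = (n₂/n₁)·sin θ₂ → θ₁ = 48°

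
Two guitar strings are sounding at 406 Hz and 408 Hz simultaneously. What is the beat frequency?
2 Hz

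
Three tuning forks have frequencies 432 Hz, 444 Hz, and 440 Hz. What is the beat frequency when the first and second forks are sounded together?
12 Hz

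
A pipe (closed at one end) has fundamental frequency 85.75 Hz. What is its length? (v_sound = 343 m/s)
L = v/(4f₁) = 1 m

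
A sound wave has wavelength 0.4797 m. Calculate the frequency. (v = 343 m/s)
f = v/λ = 715 Hz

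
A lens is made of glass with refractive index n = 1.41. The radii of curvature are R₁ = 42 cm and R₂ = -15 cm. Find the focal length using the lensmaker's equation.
1/f = (n − 1)(1/R₁ − 1/R₂) → f = 26.96 cm (converging lens)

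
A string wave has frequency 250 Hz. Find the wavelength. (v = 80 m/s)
λ = v/f = 0.32 m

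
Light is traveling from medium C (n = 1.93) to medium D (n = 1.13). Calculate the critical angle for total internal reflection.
θc = arcsin(n₂/n₁) = 35.84°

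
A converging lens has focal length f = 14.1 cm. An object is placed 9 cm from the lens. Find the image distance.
1/di = 1/f − 1/do → di = -24.88 cm (virtual image)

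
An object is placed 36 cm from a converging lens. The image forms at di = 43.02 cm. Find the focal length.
1/f = 1/do + 1/di → f = 19.6 cm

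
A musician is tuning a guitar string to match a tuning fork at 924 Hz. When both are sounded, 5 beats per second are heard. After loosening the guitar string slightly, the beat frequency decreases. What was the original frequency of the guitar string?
929 Hz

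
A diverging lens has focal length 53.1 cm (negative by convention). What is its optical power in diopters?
P = 1/f = -1.883 D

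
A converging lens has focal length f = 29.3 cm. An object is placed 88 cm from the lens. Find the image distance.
1/di = 1/f − 1/do → di = 43.93 cm (real image)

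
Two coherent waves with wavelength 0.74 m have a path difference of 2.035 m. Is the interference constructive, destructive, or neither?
neither (partial) — path difference = 2.75λ, neither a whole number of wavelengths nor an odd multiple of λ/2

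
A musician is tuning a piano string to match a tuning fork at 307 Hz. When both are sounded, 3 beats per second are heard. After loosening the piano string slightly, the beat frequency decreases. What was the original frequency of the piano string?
310 Hz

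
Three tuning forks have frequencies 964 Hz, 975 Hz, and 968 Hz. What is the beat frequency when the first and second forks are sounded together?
11 Hz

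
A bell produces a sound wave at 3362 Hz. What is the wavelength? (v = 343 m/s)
λ = v/f = 0.102 m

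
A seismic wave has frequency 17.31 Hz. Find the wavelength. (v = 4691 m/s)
λ = v/f = 271 m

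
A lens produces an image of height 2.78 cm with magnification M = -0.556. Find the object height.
ho = |hi|/|M| = 5 cm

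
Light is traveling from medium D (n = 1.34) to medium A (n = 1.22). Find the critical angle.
θc = arcsin(n₂/n₁) = 65.57°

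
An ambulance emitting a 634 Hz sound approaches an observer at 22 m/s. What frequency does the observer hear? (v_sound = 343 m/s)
f_obs = f·v/(v − v_s) = 677.5 Hz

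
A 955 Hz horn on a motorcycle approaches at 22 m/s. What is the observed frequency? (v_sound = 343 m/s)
f_obs = f·v/(v − v_s) = 1020 Hz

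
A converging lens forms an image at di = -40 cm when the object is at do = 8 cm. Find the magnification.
M = −di/do = 5 (upright image)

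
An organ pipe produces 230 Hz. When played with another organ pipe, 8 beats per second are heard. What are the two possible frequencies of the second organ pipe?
f₂ = 230 ± 8 Hz → 238 Hz or 222 Hz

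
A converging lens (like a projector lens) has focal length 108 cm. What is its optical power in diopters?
P = 1/f = 0.9259 D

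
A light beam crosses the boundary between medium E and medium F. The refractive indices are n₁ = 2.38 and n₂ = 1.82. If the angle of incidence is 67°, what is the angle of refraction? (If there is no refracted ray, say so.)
sin θ₂ = (n₁/n₂)·sin θ₁ = 1.204 > 1, so there is no refracted ray — the light undergoes total internal reflection.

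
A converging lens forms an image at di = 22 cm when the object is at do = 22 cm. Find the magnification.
M = −di/do = -1 (inverted image)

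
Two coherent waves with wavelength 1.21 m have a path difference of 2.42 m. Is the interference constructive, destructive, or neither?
constructive — path difference = 2λ, a whole number of wavelengths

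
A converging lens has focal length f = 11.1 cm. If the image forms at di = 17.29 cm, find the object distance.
1/do = 1/f − 1/di → do = 31 cm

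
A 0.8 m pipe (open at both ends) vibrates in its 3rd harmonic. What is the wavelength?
λₙ = 2L/n = 0.5333 m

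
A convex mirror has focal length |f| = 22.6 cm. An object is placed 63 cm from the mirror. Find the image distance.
f = −22.6 cm (convex); 1/di = 1/f − 1/do → di = -16.63 cm (virtual image, behind mirror)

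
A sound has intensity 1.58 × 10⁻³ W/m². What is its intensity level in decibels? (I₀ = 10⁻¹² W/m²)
β = 10·log₁₀(I/I₀) = 91.99 dB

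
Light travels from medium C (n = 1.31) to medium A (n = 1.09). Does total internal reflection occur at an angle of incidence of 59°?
θc = arcsin(n₂/n₁) = 56.31°; 59° > θc, so yes — total internal reflection.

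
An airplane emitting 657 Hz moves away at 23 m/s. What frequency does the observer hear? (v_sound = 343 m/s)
f_obs = f·v/(v + v_s) = 615.7 Hz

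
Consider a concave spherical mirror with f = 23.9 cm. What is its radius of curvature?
R = 2|f| = 47.8 cm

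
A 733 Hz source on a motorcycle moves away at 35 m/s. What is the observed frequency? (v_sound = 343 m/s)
f_obs = f·v/(v + v_s) = 665.1 Hz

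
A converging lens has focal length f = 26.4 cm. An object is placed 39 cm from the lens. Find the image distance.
1/di = 1/f − 1/do → di = 81.71 cm (real image)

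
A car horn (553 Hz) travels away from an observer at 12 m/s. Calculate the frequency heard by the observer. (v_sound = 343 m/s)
f_obs = f·v/(v + v_s) = 534.3 Hz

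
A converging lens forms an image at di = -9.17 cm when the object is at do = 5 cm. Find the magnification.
M = −di/do = 1.834 (upright image)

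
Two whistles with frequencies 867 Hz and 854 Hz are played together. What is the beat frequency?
13 Hz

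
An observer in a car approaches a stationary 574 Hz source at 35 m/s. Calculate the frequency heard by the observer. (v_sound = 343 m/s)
f_obs = f·(v + v_o)/v = 632.6 Hz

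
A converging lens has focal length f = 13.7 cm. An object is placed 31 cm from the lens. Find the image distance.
1/di = 1/f − 1/do → di = 24.55 cm (real image)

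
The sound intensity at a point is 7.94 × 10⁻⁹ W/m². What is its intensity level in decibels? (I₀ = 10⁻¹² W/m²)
β = 10·log₁₀(I/I₀) = 39 dB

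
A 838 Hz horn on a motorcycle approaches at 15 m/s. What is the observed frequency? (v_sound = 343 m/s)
f_obs = f·v/(v − v_s) = 876.3 Hz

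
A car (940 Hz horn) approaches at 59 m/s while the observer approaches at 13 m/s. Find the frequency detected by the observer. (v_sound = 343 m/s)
f_obs = f·(v + v_o)/(v − v_s) = 1178 Hz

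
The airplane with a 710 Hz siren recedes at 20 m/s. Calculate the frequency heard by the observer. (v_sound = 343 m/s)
f_obs = f·v/(v + v_s) = 670.9 Hz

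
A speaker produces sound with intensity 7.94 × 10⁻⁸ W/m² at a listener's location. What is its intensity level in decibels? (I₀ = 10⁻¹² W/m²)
β = 10·log₁₀(I/I₀) = 49 dB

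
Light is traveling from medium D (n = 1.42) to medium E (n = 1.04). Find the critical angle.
θc = arcsin(n₂/n₁) = 47.09°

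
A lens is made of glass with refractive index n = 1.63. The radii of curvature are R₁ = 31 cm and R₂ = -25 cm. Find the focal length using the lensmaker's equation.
1/f = (n − 1)(1/R₁ − 1/R₂) → f = 21.97 cm (converging lens)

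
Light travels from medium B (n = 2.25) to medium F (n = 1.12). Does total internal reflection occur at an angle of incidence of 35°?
θc = arcsin(n₂/n₁) = 29.85°; 35° > θc, so yes — total internal reflection.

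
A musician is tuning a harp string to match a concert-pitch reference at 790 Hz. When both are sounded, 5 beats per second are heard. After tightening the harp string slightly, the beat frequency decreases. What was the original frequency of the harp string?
785 Hz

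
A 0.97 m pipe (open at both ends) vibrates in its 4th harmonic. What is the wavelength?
λₙ = 2L/n = 0.485 m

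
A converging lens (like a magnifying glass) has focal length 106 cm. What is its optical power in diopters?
P = 1/f = 0.9434 D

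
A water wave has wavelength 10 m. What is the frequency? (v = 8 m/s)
f = v/λ = 0.8 Hz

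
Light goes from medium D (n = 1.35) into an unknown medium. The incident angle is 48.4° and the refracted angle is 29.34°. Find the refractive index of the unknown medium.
n₂ = n₁·sin θ₁ / sin θ₂ = 2.06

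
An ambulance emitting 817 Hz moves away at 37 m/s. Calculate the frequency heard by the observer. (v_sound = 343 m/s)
f_obs = f·v/(v + v_s) = 737.5 Hz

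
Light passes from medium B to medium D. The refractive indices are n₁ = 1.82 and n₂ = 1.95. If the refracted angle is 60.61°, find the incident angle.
sin θ₁ = (n₂/n₁)·sin θ₂ → θ₁ = 68.99°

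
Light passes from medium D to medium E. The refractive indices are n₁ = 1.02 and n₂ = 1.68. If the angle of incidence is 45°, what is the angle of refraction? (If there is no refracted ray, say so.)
sin θ₂ = (n₁/n₂)·sin θ₁ = 0.4293 → θ₂ = 25.42°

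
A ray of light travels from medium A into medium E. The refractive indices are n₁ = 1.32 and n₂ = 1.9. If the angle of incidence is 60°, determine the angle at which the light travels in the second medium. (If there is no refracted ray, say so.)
sin θ₂ = (n₁/n₂)·sin θ₁ = 0.6017 → θ₂ = 36.99°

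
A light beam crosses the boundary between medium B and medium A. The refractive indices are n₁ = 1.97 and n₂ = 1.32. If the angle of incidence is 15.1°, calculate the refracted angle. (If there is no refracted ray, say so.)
sin θ₂ = (n₁/n₂)·sin θ₁ = 0.3888 → θ₂ = 22.88°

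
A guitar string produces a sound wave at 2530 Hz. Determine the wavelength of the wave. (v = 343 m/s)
λ = v/f = 0.1356 m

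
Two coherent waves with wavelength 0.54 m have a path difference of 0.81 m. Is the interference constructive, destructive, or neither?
destructive — path difference = 1.5λ, an odd multiple of λ/2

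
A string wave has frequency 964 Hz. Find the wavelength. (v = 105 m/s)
λ = v/f = 0.1089 m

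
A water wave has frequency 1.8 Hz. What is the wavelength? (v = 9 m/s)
λ = v/f = 5 m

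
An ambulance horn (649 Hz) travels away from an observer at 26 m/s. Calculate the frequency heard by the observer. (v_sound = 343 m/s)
f_obs = f·v/(v + v_s) = 603.3 Hz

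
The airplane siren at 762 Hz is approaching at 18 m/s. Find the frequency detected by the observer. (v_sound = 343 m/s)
f_obs = f·v/(v − v_s) = 804.2 Hz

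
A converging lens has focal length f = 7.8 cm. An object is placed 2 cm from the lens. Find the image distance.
1/di = 1/f − 1/do → di = -2.69 cm (virtual image)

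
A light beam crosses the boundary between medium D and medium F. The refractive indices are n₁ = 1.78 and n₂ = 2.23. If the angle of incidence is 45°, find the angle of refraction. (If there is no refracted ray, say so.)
sin θ₂ = (n₁/n₂)·sin θ₁ = 0.5644 → θ₂ = 34.36°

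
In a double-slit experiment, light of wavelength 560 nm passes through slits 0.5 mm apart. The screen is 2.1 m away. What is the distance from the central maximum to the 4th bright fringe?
y = mλL/d = 9.408 mm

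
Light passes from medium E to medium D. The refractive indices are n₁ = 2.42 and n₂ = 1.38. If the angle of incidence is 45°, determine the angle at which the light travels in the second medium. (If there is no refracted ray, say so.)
sin θ₂ = (n₁/n₂)·sin θ₁ = 1.24 > 1, so there is no refracted ray — the light undergoes total internal reflection.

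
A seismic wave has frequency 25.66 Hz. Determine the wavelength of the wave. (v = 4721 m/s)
λ = v/f = 184 m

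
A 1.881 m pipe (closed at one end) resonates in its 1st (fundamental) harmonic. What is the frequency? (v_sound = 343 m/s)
fₙ = nv/(4L) = 45.59 Hz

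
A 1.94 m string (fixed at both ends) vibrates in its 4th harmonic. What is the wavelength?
λₙ = 2L/n = 0.97 m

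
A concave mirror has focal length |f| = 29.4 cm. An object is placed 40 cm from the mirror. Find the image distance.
f = +29.4 cm (concave); 1/di = 1/f − 1/do → di = 110.9 cm (real image, in front of mirror)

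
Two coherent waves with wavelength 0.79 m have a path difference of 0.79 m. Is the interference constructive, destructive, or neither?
constructive — path difference = 1λ, a whole number of wavelengths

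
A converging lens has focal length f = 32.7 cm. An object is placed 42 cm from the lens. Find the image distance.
1/di = 1/f − 1/do → di = 147.7 cm (real image)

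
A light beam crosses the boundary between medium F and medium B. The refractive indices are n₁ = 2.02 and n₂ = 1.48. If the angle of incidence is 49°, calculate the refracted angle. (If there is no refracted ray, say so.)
sin θ₂ = (n₁/n₂)·sin θ₁ = 1.03 > 1, so there is no refracted ray — the light undergoes total internal reflection.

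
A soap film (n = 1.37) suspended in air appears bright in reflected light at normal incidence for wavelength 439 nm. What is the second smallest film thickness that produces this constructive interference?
2nt = (m − ½)λ with m = 2 → t = (m − ½)λ/(2n) = 240.3 nm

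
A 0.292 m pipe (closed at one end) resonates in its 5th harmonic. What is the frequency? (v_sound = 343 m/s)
fₙ = nv/(4L) = 1468 Hz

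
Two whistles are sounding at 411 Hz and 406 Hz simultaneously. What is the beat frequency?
5 Hz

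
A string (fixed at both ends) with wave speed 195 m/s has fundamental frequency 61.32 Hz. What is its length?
L = v/(2f₁) = 1.59 m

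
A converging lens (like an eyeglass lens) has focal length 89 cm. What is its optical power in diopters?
P = 1/f = 1.124 D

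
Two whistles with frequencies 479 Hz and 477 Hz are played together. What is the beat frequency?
2 Hz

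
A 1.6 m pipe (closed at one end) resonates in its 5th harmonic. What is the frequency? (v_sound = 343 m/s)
fₙ = nv/(4L) = 268 Hz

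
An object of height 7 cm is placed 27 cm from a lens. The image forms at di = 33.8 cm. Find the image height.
hi = (-di/do) × ho = -8.763 cm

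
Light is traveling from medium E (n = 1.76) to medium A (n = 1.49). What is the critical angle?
θc = arcsin(n₂/n₁) = 57.84°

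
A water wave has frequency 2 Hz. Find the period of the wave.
T = 1/f = 0.5 s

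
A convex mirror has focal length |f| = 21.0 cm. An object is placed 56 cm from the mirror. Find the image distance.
f = −21.0 cm (convex); 1/di = 1/f − 1/do → di = -15.27 cm (virtual image, behind mirror)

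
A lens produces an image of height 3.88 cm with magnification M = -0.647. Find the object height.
ho = |hi|/|M| = 5.997 cm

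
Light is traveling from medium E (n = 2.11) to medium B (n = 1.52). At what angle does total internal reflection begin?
θc = arcsin(n₂/n₁) = 46.09°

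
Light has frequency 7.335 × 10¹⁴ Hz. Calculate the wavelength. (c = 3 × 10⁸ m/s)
λ = c/f = 409 nm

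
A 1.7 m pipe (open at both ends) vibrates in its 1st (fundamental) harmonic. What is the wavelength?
λₙ = 2L/n = 3.4 m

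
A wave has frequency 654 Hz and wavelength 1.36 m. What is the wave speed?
v = fλ = 889.4 m/s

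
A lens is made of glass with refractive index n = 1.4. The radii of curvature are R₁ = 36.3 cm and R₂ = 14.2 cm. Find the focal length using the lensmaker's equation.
1/f = (n − 1)(1/R₁ − 1/R₂) → f = -58.31 cm (diverging lens)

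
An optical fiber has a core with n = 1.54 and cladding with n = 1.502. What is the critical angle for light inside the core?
θc = arcsin(n_cladding/n_core) = 77.25°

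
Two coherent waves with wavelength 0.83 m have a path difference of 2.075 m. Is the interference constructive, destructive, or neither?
destructive — path difference = 2.5λ, an odd multiple of λ/2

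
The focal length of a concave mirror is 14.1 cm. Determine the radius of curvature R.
R = 2|f| = 28.2 cm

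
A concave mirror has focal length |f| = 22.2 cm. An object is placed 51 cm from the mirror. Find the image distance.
f = +22.2 cm (concave); 1/di = 1/f − 1/do → di = 39.31 cm (real image, in front of mirror)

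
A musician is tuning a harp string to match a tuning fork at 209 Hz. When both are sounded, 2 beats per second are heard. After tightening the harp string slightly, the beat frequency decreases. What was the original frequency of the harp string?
207 Hz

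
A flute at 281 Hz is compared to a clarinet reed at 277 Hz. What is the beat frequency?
4 Hz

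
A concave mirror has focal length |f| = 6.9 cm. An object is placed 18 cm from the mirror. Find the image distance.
f = +6.9 cm (concave); 1/di = 1/f − 1/do → di = 11.19 cm (real image, in front of mirror)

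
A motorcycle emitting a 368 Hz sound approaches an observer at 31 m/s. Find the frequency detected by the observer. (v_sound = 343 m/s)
f_obs = f·v/(v − v_s) = 404.6 Hz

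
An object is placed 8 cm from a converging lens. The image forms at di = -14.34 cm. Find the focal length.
1/f = 1/do + 1/di → f = 18.09 cm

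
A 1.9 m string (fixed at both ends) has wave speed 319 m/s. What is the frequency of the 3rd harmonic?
fₙ = nv/(2L) = 251.8 Hz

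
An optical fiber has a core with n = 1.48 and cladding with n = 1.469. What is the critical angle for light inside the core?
θc = arcsin(n_cladding/n_core) = 83.01°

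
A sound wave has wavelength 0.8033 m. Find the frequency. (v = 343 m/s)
f = v/λ = 427 Hz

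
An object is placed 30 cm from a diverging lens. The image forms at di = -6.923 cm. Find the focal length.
1/f = 1/do + 1/di → f = -9 cm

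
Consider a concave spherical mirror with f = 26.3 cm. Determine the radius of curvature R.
R = 2|f| = 52.6 cm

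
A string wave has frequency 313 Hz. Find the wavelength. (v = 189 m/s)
λ = v/f = 0.6038 m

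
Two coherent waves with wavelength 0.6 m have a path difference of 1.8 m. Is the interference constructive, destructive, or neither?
constructive — path difference = 3λ, a whole number of wavelengths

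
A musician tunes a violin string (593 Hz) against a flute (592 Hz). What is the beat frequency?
1 Hz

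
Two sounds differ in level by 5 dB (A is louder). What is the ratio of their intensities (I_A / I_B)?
I_A/I_B = 10^(Δβ/10) = 3.162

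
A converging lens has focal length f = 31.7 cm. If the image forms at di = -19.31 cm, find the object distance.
1/do = 1/f − 1/di → do = 12 cm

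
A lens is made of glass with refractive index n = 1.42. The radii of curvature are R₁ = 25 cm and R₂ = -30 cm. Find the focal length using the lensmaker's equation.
1/f = (n − 1)(1/R₁ − 1/R₂) → f = 32.47 cm (converging lens)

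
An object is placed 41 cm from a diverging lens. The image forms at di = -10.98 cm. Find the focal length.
1/f = 1/do + 1/di → f = -15 cm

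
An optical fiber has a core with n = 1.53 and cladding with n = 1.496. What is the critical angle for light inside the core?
θc = arcsin(n_cladding/n_core) = 77.9°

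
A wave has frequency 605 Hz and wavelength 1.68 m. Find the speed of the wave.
v = fλ = 1016 m/s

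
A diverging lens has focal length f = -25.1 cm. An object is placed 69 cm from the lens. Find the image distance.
1/di = 1/f − 1/do → di = -18.4 cm (virtual image)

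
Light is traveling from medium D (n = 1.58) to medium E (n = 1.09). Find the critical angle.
θc = arcsin(n₂/n₁) = 43.62°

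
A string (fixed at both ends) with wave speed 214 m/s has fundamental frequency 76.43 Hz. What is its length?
L = v/(2f₁) = 1.4 m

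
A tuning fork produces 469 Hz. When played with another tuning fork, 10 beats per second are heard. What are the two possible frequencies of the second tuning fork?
f₂ = 469 ± 10 Hz → 479 Hz or 459 Hz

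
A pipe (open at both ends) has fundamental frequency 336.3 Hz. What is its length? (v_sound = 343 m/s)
L = v/(2f₁) = 0.51 m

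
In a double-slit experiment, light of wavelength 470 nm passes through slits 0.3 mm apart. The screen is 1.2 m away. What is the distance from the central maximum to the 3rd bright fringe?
y = mλL/d = 5.64 mm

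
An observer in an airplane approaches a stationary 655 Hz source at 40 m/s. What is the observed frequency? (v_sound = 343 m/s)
f_obs = f·(v + v_o)/v = 731.4 Hz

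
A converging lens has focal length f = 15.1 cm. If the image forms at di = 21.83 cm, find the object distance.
1/do = 1/f − 1/di → do = 48.98 cm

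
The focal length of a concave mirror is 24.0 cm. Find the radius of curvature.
R = 2|f| = 48 cm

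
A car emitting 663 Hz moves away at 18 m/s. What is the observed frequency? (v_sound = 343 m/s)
f_obs = f·v/(v + v_s) = 629.9 Hz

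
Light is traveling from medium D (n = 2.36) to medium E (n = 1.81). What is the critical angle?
θc = arcsin(n₂/n₁) = 50.08°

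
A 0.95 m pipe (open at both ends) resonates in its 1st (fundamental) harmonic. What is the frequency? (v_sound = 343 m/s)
fₙ = nv/(2L) = 180.5 Hz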